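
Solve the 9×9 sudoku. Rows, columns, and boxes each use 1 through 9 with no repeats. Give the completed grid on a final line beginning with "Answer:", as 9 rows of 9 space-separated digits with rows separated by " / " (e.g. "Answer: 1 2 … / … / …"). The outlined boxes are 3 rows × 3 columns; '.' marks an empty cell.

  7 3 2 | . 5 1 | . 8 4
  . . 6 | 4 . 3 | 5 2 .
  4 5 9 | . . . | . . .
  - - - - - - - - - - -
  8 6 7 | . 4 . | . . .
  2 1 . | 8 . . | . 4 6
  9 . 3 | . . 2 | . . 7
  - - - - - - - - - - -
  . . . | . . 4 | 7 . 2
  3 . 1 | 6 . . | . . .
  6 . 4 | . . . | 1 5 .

Step 1. [r8c8∈{9}] r8c8 is down to just 9. So r8c8=9.
Step 2. [r2c5∈{7,8,9}] r2c5 is the only open cell in row 2 admitting 7. So r2c5=7.
Step 3. [r9c4∈{2,3,7,9}] 7 has one home in col 4: r9c4. So r9c4=7.
Step 4. [r7c3∈{5,8}] across col 3, 8 lands solely at r7c3, so r7c3=8.
Step 5. [r6c4∈{1,5}] 5 has one home in row 6: r6c4 ⇒ r6c4=5.
Step 6. [r4c6∈{9}] only 9 remains possible at r4c6, so r4c6=9.
Step 7. [r9c6∈{8}] r9c6 is down to just 8, so r9c6=8.
Step 8. [r5c5∈{3}] nothing but 3 survives at r5c5. So r5c5=3.
Step 9. [r4c4∈{1}] r4c4 is down to just 1 ⇒ r4c4=1.
Step 10. [r4c8∈{3}] nothing but 3 survives at r4c8, so r4c8=3.
Step 11. [r1c7∈{6,9}] 6 has one home in row 1: r1c7 ⇒ r1c7=6.
Step 12. [r7c2∈{9}] r7c2 has the single candidate 9, so r7c2=9.
Step 13. [r8c5∈{2}] r8c5 is down to just 2 ⇒ r8c5=2.
Step 14. [r6c7∈{8}] r6c7 is down to just 8 ⇒ r6c7=8.
Step 15. [r2c9∈{1,9}] along row 3, every 1-candidate lies inside box 3. So r2c9≠1.
Step 16. [r3c9∈{1,3}] in col 9, 1 fits only at r3c9. So r3c9=1.
Step 17. [r3c5∈{6,8}] r3c5 is the only open cell in row 3 admitting 8, so r3c5=8.
Step 18. [r6c5∈{6}] r6c5's peers cover all but 6, so r6c5=6.
Step 19. [r9c9∈{3}] r9c9 is down to just 3. So r9c9=3.
Step 20. [r5c6∈{7}] only 7 remains possible at r5c6. So r5c6=7.
Step 21. [r3c4∈{2}] r3c4 is down to just 2, so r3c4=2.
Step 22. [r8c7∈{4}] r8c7 has the single candidate 4 ⇒ r8c7=4.
Step 23. [r1c4∈{9}] r1c4's peers cover all but 9, so r1c4=9.
Step 24. [r5c3∈{5}] r5c3 is down to just 5 ⇒ r5c3=5.
Step 25. [r6c2∈{4}] r6c2 is down to just 4. So r6c2=4.
Step 26. [r7c8∈{6}] r7c8's peers cover all but 6 ⇒ r7c8=6.
Step 27. [r6c8∈{1}] only 1 remains possible at r6c8. So r6c8=1.
Step 28. [r3c7∈{3}] r3c7's peers cover all but 3, so r3c7=3.
Step 29. [r8c9∈{8}] r8c9's peers cover all but 8 ⇒ r8c9=8.
Step 30. [r9c2∈{2}] nothing but 2 survives at r9c2, so r9c2=2.
Step 31. [r2c2∈{8}] r2c2 has the single candidate 8, so r2c2=8.
Step 32. [r3c8∈{7}] r3c8 is down to just 7, so r3c8=7.
Step 33. [r2c9∈{9}] r2c9 has the single candidate 9, so r2c9=9.
Step 34. [r9c5∈{9}] nothing but 9 survives at r9c5 ⇒ r9c5=9.
Step 35. [r5c7∈{9}] r5c7 has the single candidate 9. So r5c7=9.
Step 36. [r4c9∈{5}] r4c9 is down to just 5. So r4c9=5.
Step 37. [r2c1∈{1}] r2c1's peers cover all but 1, so r2c1=1.
Step 38. [r7c4∈{3}] only 3 remains possible at r7c4 ⇒ r7c4=3.
Step 39. [r8c2∈{7}] nothing but 7 survives at r8c2. So r8c2=7.
Step 40. [r3c6∈{6}] r3c6's peers cover all but 6. So r3c6=6.
Step 41. [r7c1∈{5}] nothing but 5 survives at r7c1, so r7c1=5.
Step 42. [r7c5∈{1}] only 1 remains possible at r7c5 ⇒ r7c5=1.
Step 43. [r4c7∈{2}] r4c7 has the single candidate 2, so r4c7=2.
Step 44. [r8c6∈{5}] r8c6 is down to just 5 ⇒ r8c6=5.

Answer: 7 3 2 9 5 1 6 8 4 / 1 8 6 4 7 3 5 2 9 / 4 5 9 2 8 6 3 7 1 / 8 6 7 1 4 9 2 3 5 / 2 1 5 8 3 7 9 4 6 / 9 4 3 5 6 2 8 1 7 / 5 9 8 3 1 4 7 6 2 / 3 7 1 6 2 5 4 9 8 / 6 2 4 7 9 8 1 5 3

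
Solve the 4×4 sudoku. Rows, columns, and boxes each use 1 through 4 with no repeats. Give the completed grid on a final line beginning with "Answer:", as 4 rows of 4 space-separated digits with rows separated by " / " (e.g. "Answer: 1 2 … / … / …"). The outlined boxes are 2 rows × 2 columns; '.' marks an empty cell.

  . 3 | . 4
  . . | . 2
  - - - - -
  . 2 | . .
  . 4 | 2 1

Step 1. [r3c1∈{1,3}] r3c1 is the only open cell in row 3 admitting 1. So r3c1=1.
Step 2. [r2c3∈{1,3}] in row 2, 3 fits only at r2c3. So r2c3=3.
Step 3. [r1c1∈{2}] nothing but 2 survives at r1c1 ⇒ r1c1=2.
Step 4. [r2c2∈{1}] r2c2's peers cover all but 1 ⇒ r2c2=1.
Step 5. [r4c1∈{3}] only 3 remains possible at r4c1, so r4c1=3.
Step 6. [r3c3∈{4}] nothing but 4 survives at r3c3 ⇒ r3c3=4.
Step 7. [r2c1∈{4}] only 4 remains possible at r2c1. So r2c1=4.
Step 8. [r1c3∈{1}] r1c3 is down to just 1 ⇒ r1c3=1.
Step 9. [r3c4∈{3}] only 3 remains possible at r3c4. So r3c4=3.

Answer: 2 3 1 4 / 4 1 3 2 / 1 2 4 3 / 3 4 2 1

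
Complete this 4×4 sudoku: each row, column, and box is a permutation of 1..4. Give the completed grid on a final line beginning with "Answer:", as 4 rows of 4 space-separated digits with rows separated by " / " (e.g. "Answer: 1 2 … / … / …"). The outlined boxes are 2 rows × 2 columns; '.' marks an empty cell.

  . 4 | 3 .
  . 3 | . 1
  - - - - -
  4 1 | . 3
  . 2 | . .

Step 1. [r2c1∈{2}] r2c1's peers cover all but 2, so r2c1=2.
Step 2. [r4c3∈{1,4}] row 4 places 1 nowhere but r4c3. So r4c3=1.
Step 3. [r2c3∈{4}] nothing but 4 survives at r2c3, so r2c3=4.
Step 4. [r3c3∈{2}] r3c3 is down to just 2. So r3c3=2.
Step 5. [r1c4∈{2}] r1c4 is down to just 2. So r1c4=2.
Step 6. [r1c1∈{1}] r1c1 has the single candidate 1, so r1c1=1.
Step 7. [r4c1∈{3}] r4c1 is down to just 3. So r4c1=3.
Step 8. [r4c4∈{4}] nothing but 4 survives at r4c4, so r4c4=4.

Answer: 1 4 3 2 / 2 3 4 1 / 4 1 2 3 / 3 2 1 4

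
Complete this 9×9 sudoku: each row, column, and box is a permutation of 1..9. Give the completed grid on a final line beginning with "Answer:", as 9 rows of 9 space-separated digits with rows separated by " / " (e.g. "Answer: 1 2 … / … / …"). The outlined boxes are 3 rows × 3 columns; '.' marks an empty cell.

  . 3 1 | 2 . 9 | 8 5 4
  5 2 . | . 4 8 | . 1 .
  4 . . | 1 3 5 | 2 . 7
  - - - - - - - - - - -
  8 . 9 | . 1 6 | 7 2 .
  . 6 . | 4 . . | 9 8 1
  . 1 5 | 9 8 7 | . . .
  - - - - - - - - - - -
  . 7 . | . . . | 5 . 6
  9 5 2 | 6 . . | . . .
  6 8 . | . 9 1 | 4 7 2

Step 1. [r6c9∈{3}] nothing but 3 survives at r6c9. So r6c9=3.
Step 2. [r9c3∈{3}] r9c3's peers cover all but 3. So r9c3=3.
Step 3. [r8c8∈{3}] r8c8's peers cover all but 3. So r8c8=3.
Step 4. [r5c1∈{2,3,7}] in col 1, 3 fits only at r5c1. So r5c1=3.
Step 5. [r7c6∈{2,3,4}] in col 6, 3 fits only at r7c6, so r7c6=3.
Step 6. [r6c7∈{6}] r6c7 has the single candidate 6. So r6c7=6.
Step 7. [r5c5∈{2,5}] across row 5, 5 lands solely at r5c5, so r5c5=5.
Step 8. [r3c8∈{6,9}] in col 8, 6 fits only at r3c8 ⇒ r3c8=6.
Step 9. [r2c4∈{7}] r2c4 is down to just 7 ⇒ r2c4=7.
Step 10. [r3c2∈{9}] nothing but 9 survives at r3c2, so r3c2=9.
Step 11. [r2c3∈{6}] r2c3's peers cover all but 6 ⇒ r2c3=6.
Step 12. [r7c1∈{1}] only 1 remains possible at r7c1. So r7c1=1.
Step 13. [r7c4∈{8}] only 8 remains possible at r7c4. So r7c4=8.
Step 14. [r1c5∈{6}] r1c5 has the single candidate 6 ⇒ r1c5=6.
Step 15. [r3c3∈{8}] nothing but 8 survives at r3c3. So r3c3=8.
Step 16. [r6c1∈{2}] r6c1 has the single candidate 2. So r6c1=2.
Step 17. [r1c1∈{7}] nothing but 7 survives at r1c1 ⇒ r1c1=7.
Step 18. [r8c9∈{8}] nothing but 8 survives at r8c9. So r8c9=8.
Step 19. [r8c7∈{1}] r8c7 is down to just 1 ⇒ r8c7=1.
Step 20. [r5c3∈{7}] nothing but 7 survives at r5c3. So r5c3=7.
Step 21. [r4c2∈{4}] r4c2 has the single candidate 4, so r4c2=4.
Step 22. [r9c4∈{5}] only 5 remains possible at r9c4, so r9c4=5.
Step 23. [r2c9∈{9}] nothing but 9 survives at r2c9, so r2c9=9.
Step 24. [r7c8∈{9}] only 9 remains possible at r7c8 ⇒ r7c8=9.
Step 25. [r4c4∈{3}] r4c4's peers cover all but 3. So r4c4=3.
Step 26. [r2c7∈{3}] r2c7's peers cover all but 3 ⇒ r2c7=3.
Step 27. [r8c5∈{7}] r8c5 has the single candidate 7, so r8c5=7.
Step 28. [r4c9∈{5}] r4c9 is down to just 5, so r4c9=5.
Step 29. [r7c5∈{2}] r7c5's peers cover all but 2 ⇒ r7c5=2.
Step 30. [r8c6∈{4}] only 4 remains possible at r8c6, so r8c6=4.
Step 31. [r6c8∈{4}] nothing but 4 survives at r6c8, so r6c8=4.
Step 32. [r5c6∈{2}] nothing but 2 survives at r5c6, so r5c6=2.
Step 33. [r7c3∈{4}] r7c3 is down to just 4 ⇒ r7c3=4.

Answer: 7 3 1 2 6 9 8 5 4 / 5 2 6 7 4 8 3 1 9 / 4 9 8 1 3 5 2 6 7 / 8 4 9 3 1 6 7 2 5 / 3 6 7 4 5 2 9 8 1 / 2 1 5 9 8 7 6 4 3 / 1 7 4 8 2 3 5 9 6 / 9 5 2 6 7 4 1 3 8 / 6 8 3 5 9 1 4 7 2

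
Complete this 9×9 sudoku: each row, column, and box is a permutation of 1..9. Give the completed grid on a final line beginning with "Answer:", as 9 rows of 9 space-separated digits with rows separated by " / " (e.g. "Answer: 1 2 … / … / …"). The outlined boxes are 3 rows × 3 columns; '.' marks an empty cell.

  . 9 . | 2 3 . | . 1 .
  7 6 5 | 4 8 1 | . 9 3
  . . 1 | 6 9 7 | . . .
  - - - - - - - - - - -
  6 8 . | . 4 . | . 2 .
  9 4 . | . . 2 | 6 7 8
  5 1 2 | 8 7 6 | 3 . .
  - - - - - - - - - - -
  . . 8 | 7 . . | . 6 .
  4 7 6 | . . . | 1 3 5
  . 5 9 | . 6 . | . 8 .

Step 1. [r4c7∈{5,9}] r4c7 is the only open cell in box 6 admitting 5 ⇒ r4c7=5.
Step 2. [r2c7∈{2}] r2c7 has the single candidate 2 ⇒ r2c7=2.
Step 3. [r3c9∈{4}] r3c9 is down to just 4 ⇒ r3c9=4.
Step 4. [r5c4∈{1,3,5}] 5 has one home in col 4: r5c4 ⇒ r5c4=5.
Step 5. [r7c5∈{1,2,5}] 5 has one home in col 5: r7c5 ⇒ r7c5=5.
Step 6. [r9c4∈{1,3}] 1 has one home in box 8: r9c4. So r9c4=1.
Step 7. [r8c4∈{9}] r8c4's peers cover all but 9 ⇒ r8c4=9.
Step 8. [r3c7∈{8}] r3c7 is down to just 8. So r3c7=8.
Step 9. [r6c9∈{9}] r6c9 has the single candidate 9, so r6c9=9.
Step 10. [r7c9∈{2}] r7c9 is down to just 2, so r7c9=2.
Step 11. [r7c2∈{3}] nothing but 3 survives at r7c2, so r7c2=3.
Step 12. [r7c6∈{4}] r7c6 is down to just 4. So r7c6=4.
Step 13. [r9c9∈{7}] r9c9 is down to just 7 ⇒ r9c9=7.
Step 14. [r4c4∈{3}] r4c4 is down to just 3. So r4c4=3.
Step 15. [r3c2∈{2}] nothing but 2 survives at r3c2. So r3c2=2.
Step 16. [r1c9∈{6}] r1c9 is down to just 6. So r1c9=6.
Step 17. [r9c1∈{2}] nothing but 2 survives at r9c1, so r9c1=2.
Step 18. [r3c8∈{5}] nothing but 5 survives at r3c8 ⇒ r3c8=5.
Step 19. [r1c3∈{4}] nothing but 4 survives at r1c3 ⇒ r1c3=4.
Step 20. [r5c3∈{3}] only 3 remains possible at r5c3 ⇒ r5c3=3.
Step 21. [r9c7∈{4}] r9c7 is down to just 4. So r9c7=4.
Step 22. [r4c3∈{7}] r4c3 has the single candidate 7 ⇒ r4c3=7.
Step 23. [r7c7∈{9}] r7c7's peers cover all but 9, so r7c7=9.
Step 24. [r9c6∈{3}] r9c6 is down to just 3 ⇒ r9c6=3.
Step 25. [r1c7∈{7}] only 7 remains possible at r1c7. So r1c7=7.
Step 26. [r7c1∈{1}] nothing but 1 survives at r7c1, so r7c1=1.
Step 27. [r6c8∈{4}] r6c8 has the single candidate 4 ⇒ r6c8=4.
Step 28. [r8c6∈{8}] r8c6's peers cover all but 8, so r8c6=8.
Step 29. [r4c6∈{9}] r4c6's peers cover all but 9 ⇒ r4c6=9.
Step 30. [r5c5∈{1}] only 1 remains possible at r5c5 ⇒ r5c5=1.
Step 31. [r1c6∈{5}] nothing but 5 survives at r1c6. So r1c6=5.
Step 32. [r3c1∈{3}] r3c1's peers cover all but 3 ⇒ r3c1=3.
Step 33. [r8c5∈{2}] only 2 remains possible at r8c5 ⇒ r8c5=2.
Step 34. [r4c9∈{1}] only 1 remains possible at r4c9. So r4c9=1.
Step 35. [r1c1∈{8}] r1c1 has the single candidate 8, so r1c1=8.

Answer: 8 9 4 2 3 5 7 1 6 / 7 6 5 4 8 1 2 9 3 / 3 2 1 6 9 7 8 5 4 / 6 8 7 3 4 9 5 2 1 / 9 4 3 5 1 2 6 7 8 / 5 1 2 8 7 6 3 4 9 / 1 3 8 7 5 4 9 6 2 / 4 7 6 9 2 8 1 3 5 / 2 5 9 1 6 3 4 8 7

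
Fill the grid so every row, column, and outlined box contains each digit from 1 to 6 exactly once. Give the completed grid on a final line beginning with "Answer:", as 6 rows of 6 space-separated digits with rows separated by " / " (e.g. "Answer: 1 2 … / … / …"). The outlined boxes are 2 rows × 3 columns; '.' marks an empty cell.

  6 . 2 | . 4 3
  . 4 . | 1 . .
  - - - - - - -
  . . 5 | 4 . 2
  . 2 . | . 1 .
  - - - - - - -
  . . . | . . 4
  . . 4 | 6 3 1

Step 1. [r1c4∈{5}] r1c4's peers cover all but 5 ⇒ r1c4=5.
Step 2. [r5c3∈{1,3,6}] 1 has one home in col 3: r5c3 ⇒ r5c3=1.
Step 3. [r5c5∈{2,5}] r5c5 is the only open cell in col 5 admitting 5, so r5c5=5.
Step 4. [r4c3∈{3,6}] in col 3, 6 fits only at r4c3, so r4c3=6.
Step 5. [r2c1∈{3,5}] row 2 places 5 nowhere but r2c1 ⇒ r2c1=5.
Step 6. [r3c1∈{1,3}] 1 has one home in col 1: r3c1 ⇒ r3c1=1.
Step 7. [r3c2∈{3}] nothing but 3 survives at r3c2, so r3c2=3.
Step 8. [r3c5∈{6}] r3c5 has the single candidate 6. So r3c5=6.
Step 9. [r5c1∈{2,3}] row 5 places 3 nowhere but r5c1, so r5c1=3.
Step 10. [r4c1∈{4}] nothing but 4 survives at r4c1, so r4c1=4.
Step 11. [r2c5∈{2}] r2c5 is down to just 2. So r2c5=2.
Step 12. [r2c6∈{6}] only 6 remains possible at r2c6. So r2c6=6.
Step 13. [r5c4∈{2}] only 2 remains possible at r5c4 ⇒ r5c4=2.
Step 14. [r2c3∈{3}] only 3 remains possible at r2c3, so r2c3=3.
Step 15. [r4c6∈{5}] r4c6 is down to just 5 ⇒ r4c6=5.
Step 16. [r6c2∈{5}] nothing but 5 survives at r6c2 ⇒ r6c2=5.
Step 17. [r6c1∈{2}] r6c1's peers cover all but 2, so r6c1=2.
Step 18. [r4c4∈{3}] r4c4 has the single candidate 3. So r4c4=3.
Step 19. [r5c2∈{6}] nothing but 6 survives at r5c2. So r5c2=6.
Step 20. [r1c2∈{1}] r1c2's peers cover all but 1. So r1c2=1.

Answer: 6 1 2 5 4 3 / 5 4 3 1 2 6 / 1 3 5 4 6 2 / 4 2 6 3 1 5 / 3 6 1 2 5 4 / 2 5 4 6 3 1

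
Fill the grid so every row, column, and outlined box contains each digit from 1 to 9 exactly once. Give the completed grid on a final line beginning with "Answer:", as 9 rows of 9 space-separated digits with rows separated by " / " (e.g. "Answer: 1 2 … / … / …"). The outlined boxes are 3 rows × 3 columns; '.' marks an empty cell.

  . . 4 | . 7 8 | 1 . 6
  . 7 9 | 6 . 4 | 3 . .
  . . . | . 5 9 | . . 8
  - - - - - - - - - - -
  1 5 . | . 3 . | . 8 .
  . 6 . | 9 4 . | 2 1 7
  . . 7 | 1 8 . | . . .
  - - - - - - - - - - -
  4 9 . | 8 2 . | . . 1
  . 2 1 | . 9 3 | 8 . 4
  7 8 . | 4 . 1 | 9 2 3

Step 1. [r2c8∈{5}] nothing but 5 survives at r2c8 ⇒ r2c8=5.
Step 2. [r1c2∈{3}] r1c2 is down to just 3. So r1c2=3.
Step 3. [r7c7∈{5,6,7}] r7c7 is the only open cell in box 9 admitting 5 ⇒ r7c7=5.
Step 4. [r4c3∈{2}] only 2 remains possible at r4c3 ⇒ r4c3=2.
Step 5. [r6c8∈{3,4,6,9}] r6c8 is the only open cell in col 8 admitting 3. So r6c8=3.
Step 6. [r4c7∈{4,6}] in row 4, 4 fits only at r4c7 ⇒ r4c7=4.
Step 7. [r3c3∈{6}] nothing but 6 survives at r3c3. So r3c3=6.
Step 8. [r3c1∈{2}] r3c1 has the single candidate 2, so r3c1=2.
Step 9. [r4c6∈{6,7}] 6 has one home in row 4: r4c6. So r4c6=6.
Step 10. [r8c1∈{5,6}] r8c1 is the only open cell in col 1 admitting 6. So r8c1=6.
Step 11. [r8c8∈{7}] nothing but 7 survives at r8c8 ⇒ r8c8=7.
Step 12. [r6c9∈{5,9}] col 9 places 5 nowhere but r6c9. So r6c9=5.
Step 13. [r5c3∈{3,8}] r5c3 is the only open cell in col 3 admitting 8, so r5c3=8.
Step 14. [r1c4∈{2}] r1c4 has the single candidate 2, so r1c4=2.
Step 15. [r4c9∈{9}] r4c9 is down to just 9 ⇒ r4c9=9.
Step 16. [r7c3∈{3}] r7c3 is down to just 3 ⇒ r7c3=3.
Step 17. [r5c1∈{3}] r5c1's peers cover all but 3. So r5c1=3.
Step 18. [r5c6∈{5}] only 5 remains possible at r5c6 ⇒ r5c6=5.
Step 19. [r2c5∈{1}] r2c5 has the single candidate 1, so r2c5=1.
Step 20. [r1c1∈{5}] only 5 remains possible at r1c1, so r1c1=5.
Step 21. [r7c6∈{7}] r7c6 has the single candidate 7, so r7c6=7.
Step 22. [r4c4∈{7}] r4c4's peers cover all but 7 ⇒ r4c4=7.
Step 23. [r1c8∈{9}] r1c8's peers cover all but 9. So r1c8=9.
Step 24. [r7c8∈{6}] nothing but 6 survives at r7c8 ⇒ r7c8=6.
Step 25. [r8c4∈{5}] nothing but 5 survives at r8c4. So r8c4=5.
Step 26. [r2c9∈{2}] only 2 remains possible at r2c9 ⇒ r2c9=2.
Step 27. [r9c5∈{6}] r9c5's peers cover all but 6 ⇒ r9c5=6.
Step 28. [r3c7∈{7}] r3c7 is down to just 7 ⇒ r3c7=7.
Step 29. [r2c1∈{8}] nothing but 8 survives at r2c1 ⇒ r2c1=8.
Step 30. [r6c7∈{6}] only 6 remains possible at r6c7, so r6c7=6.
Step 31. [r3c8∈{4}] r3c8 is down to just 4. So r3c8=4.
Step 32. [r3c2∈{1}] r3c2 is down to just 1, so r3c2=1.
Step 33. [r6c1∈{9}] r6c1's peers cover all but 9 ⇒ r6c1=9.
Step 34. [r6c2∈{4}] r6c2's peers cover all but 4 ⇒ r6c2=4.
Step 35. [r3c4∈{3}] nothing but 3 survives at r3c4. So r3c4=3.
Step 36. [r6c6∈{2}] r6c6's peers cover all but 2 ⇒ r6c6=2.
Step 37. [r9c3∈{5}] r9c3's peers cover all but 5 ⇒ r9c3=5.

Answer: 5 3 4 2 7 8 1 9 6 / 8 7 9 6 1 4 3 5 2 / 2 1 6 3 5 9 7 4 8 / 1 5 2 7 3 6 4 8 9 / 3 6 8 9 4 5 2 1 7 / 9 4 7 1 8 2 6 3 5 / 4 9 3 8 2 7 5 6 1 / 6 2 1 5 9 3 8 7 4 / 7 8 5 4 6 1 9 2 3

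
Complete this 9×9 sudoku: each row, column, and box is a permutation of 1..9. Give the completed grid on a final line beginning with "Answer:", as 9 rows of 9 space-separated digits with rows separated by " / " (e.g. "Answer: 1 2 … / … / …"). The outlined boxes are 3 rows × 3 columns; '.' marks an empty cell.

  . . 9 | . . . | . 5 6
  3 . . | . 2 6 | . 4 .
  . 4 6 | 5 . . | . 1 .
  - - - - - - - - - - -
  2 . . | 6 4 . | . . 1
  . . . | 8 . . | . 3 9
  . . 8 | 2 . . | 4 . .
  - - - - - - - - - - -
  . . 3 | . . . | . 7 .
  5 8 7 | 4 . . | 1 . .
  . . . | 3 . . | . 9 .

Step 1. [r8c8∈{2,6}] 2 has one home in col 8: r8c8. So r8c8=2.
Step 2. [r8c6∈{9}] r8c6's peers cover all but 9. So r8c6=9.
Step 3. [r7c4∈{1}] r7c4's peers cover all but 1, so r7c4=1.
Step 4. [r1c4∈{7}] r1c4's peers cover all but 7. So r1c4=7.
Step 5. [r4c3∈{5}] r4c3 has the single candidate 5. So r4c3=5.
Step 6. [r6c5∈{1,3,5,7,9}] box 5 places 9 nowhere but r6c5. So r6c5=9.
Step 7. [r5c7∈{2,5,6,7}] 2 has one home in row 5: r5c7 ⇒ r5c7=2.
Step 8. [r2c3∈{1}] r2c3's peers cover all but 1 ⇒ r2c3=1.
Step 9. [r3c7∈{3,7,8,9}] 9 has one home in row 3: r3c7. So r3c7=9.
Step 10. [r9c3∈{2,4}] in col 3, 2 fits only at r9c3 ⇒ r9c3=2.
Step 11. [r1c7∈{3,8}] in col 7, 3 fits only at r1c7 ⇒ r1c7=3.
Step 12. [r6c9∈{5,7}] 5 has one home in box 6: r6c9, so r6c9=5.
Step 13. [r4c7∈{7,8}] 7 has one home in box 6: r4c7. So r4c7=7.
Step 14. [r2c7∈{8}] nothing but 8 survives at r2c7, so r2c7=8.
Step 15. [r4c6∈{3}] nothing but 3 survives at r4c6, so r4c6=3.
Step 16. [r3c6∈{8}] r3c6 has the single candidate 8, so r3c6=8.
Step 17. [r3c1∈{7}] r3c1 is down to just 7 ⇒ r3c1=7.
Step 18. [r7c1∈{4,6,9}] 9 has one home in col 1: r7c1. So r7c1=9.
Step 19. [r7c2∈{6}] r7c2 is down to just 6 ⇒ r7c2=6.
Step 20. [r9c1∈{1,4}] 4 has one home in box 7: r9c1, so r9c1=4.
Step 21. [r7c7∈{5}] r7c7 is down to just 5. So r7c7=5.
Step 22. [r9c2∈{1}] nothing but 1 survives at r9c2, so r9c2=1.
Step 23. [r5c2∈{7}] r5c2 is down to just 7 ⇒ r5c2=7.
Step 24. [r9c5∈{5,6,7,8}] across col 5, 7 lands solely at r9c5, so r9c5=7.
Step 25. [r1c5∈{1}] r1c5 has the single candidate 1. So r1c5=1.
Step 26. [r5c1∈{1,6}] r5c1 is the only open cell in row 5 admitting 6. So r5c1=6.
Step 27. [r5c6∈{1,5}] in row 5, 1 fits only at r5c6 ⇒ r5c6=1.
Step 28. [r7c9∈{4,8}] 4 has one home in row 7: r7c9, so r7c9=4.
Step 29. [r9c7∈{6}] only 6 remains possible at r9c7. So r9c7=6.
Step 30. [r1c1∈{8}] r1c1 has the single candidate 8. So r1c1=8.
Step 31. [r6c1∈{1}] r6c1 has the single candidate 1. So r6c1=1.
Step 32. [r4c8∈{8}] r4c8 has the single candidate 8, so r4c8=8.
Step 33. [r8c9∈{3}] r8c9 is down to just 3. So r8c9=3.
Step 34. [r3c5∈{3}] nothing but 3 survives at r3c5 ⇒ r3c5=3.
Step 35. [r2c2∈{5}] r2c2's peers cover all but 5. So r2c2=5.
Step 36. [r6c6∈{7}] r6c6 is down to just 7, so r6c6=7.
Step 37. [r2c4∈{9}] r2c4 has the single candidate 9. So r2c4=9.
Step 38. [r9c9∈{8}] nothing but 8 survives at r9c9, so r9c9=8.
Step 39. [r7c5∈{8}] r7c5's peers cover all but 8. So r7c5=8.
Step 40. [r6c8∈{6}] only 6 remains possible at r6c8 ⇒ r6c8=6.
Step 41. [r1c6∈{4}] r1c6's peers cover all but 4, so r1c6=4.
Step 42. [r9c6∈{5}] only 5 remains possible at r9c6 ⇒ r9c6=5.
Step 43. [r4c2∈{9}] only 9 remains possible at r4c2. So r4c2=9.
Step 44. [r2c9∈{7}] r2c9's peers cover all but 7, so r2c9=7.
Step 45. [r5c5∈{5}] only 5 remains possible at r5c5. So r5c5=5.
Step 46. [r7c6∈{2}] nothing but 2 survives at r7c6 ⇒ r7c6=2.
Step 47. [r3c9∈{2}] r3c9's peers cover all but 2, so r3c9=2.
Step 48. [r1c2∈{2}] r1c2 is down to just 2. So r1c2=2.
Step 49. [r6c2∈{3}] r6c2's peers cover all but 3. So r6c2=3.
Step 50. [r8c5∈{6}] only 6 remains possible at r8c5 ⇒ r8c5=6.
Step 51. [r5c3∈{4}] only 4 remains possible at r5c3 ⇒ r5c3=4.

Answer: 8 2 9 7 1 4 3 5 6 / 3 5 1 9 2 6 8 4 7 / 7 4 6 5 3 8 9 1 2 / 2 9 5 6 4 3 7 8 1 / 6 7 4 8 5 1 2 3 9 / 1 3 8 2 9 7 4 6 5 / 9 6 3 1 8 2 5 7 4 / 5 8 7 4 6 9 1 2 3 / 4 1 2 3 7 5 6 9 8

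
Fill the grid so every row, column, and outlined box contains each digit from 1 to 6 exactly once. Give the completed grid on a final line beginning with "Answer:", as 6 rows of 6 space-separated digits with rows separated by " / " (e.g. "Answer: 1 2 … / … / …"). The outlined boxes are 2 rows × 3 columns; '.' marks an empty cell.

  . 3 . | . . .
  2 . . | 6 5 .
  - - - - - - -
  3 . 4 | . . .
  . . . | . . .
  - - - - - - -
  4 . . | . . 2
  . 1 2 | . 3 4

Step 1. [r1c6∈{1}] r1c6's peers cover all but 1, so r1c6=1.
Step 2. [r4c4∈{1,2,3,4,5}] r4c4 is the only open cell in col 4 admitting 3, so r4c4=3.
Step 3. [r6c1∈{5,6}] in row 6, 6 fits only at r6c1 ⇒ r6c1=6.
Step 4. [r5c2∈{5}] r5c2 has the single candidate 5, so r5c2=5.
Step 5. [r4c5∈{1,2,4,6}] in row 4, 4 fits only at r4c5. So r4c5=4.
Step 6. [r4c1∈{1,5}] in col 1, 1 fits only at r4c1 ⇒ r4c1=1.
Step 7. [r4c3∈{5,6}] in box 3, 5 fits only at r4c3 ⇒ r4c3=5.
Step 8. [r4c6∈{6}] only 6 remains possible at r4c6, so r4c6=6.
Step 9. [r1c5∈{2}] r1c5 has the single candidate 2, so r1c5=2.
Step 10. [r3c4∈{1,2,5}] in col 4, 2 fits only at r3c4. So r3c4=2.
Step 11. [r5c5∈{1,6}] in row 5, 6 fits only at r5c5. So r5c5=6.
Step 12. [r3c5∈{1}] nothing but 1 survives at r3c5, so r3c5=1.
Step 13. [r1c1∈{5}] r1c1's peers cover all but 5, so r1c1=5.
Step 14. [r4c2∈{2}] r4c2 has the single candidate 2 ⇒ r4c2=2.
Step 15. [r1c4∈{4}] r1c4 has the single candidate 4. So r1c4=4.
Step 16. [r2c3∈{1}] r2c3 has the single candidate 1. So r2c3=1.
Step 17. [r5c3∈{3}] r5c3 is down to just 3, so r5c3=3.
Step 18. [r3c6∈{5}] r3c6's peers cover all but 5, so r3c6=5.
Step 19. [r6c4∈{5}] r6c4 is down to just 5, so r6c4=5.
Step 20. [r2c6∈{3}] nothing but 3 survives at r2c6. So r2c6=3.
Step 21. [r1c3∈{6}] r1c3 is down to just 6, so r1c3=6.
Step 22. [r3c2∈{6}] nothing but 6 survives at r3c2, so r3c2=6.
Step 23. [r5c4∈{1}] r5c4 is down to just 1 ⇒ r5c4=1.
Step 24. [r2c2∈{4}] r2c2 is down to just 4, so r2c2=4.

Answer: 5 3 6 4 2 1 / 2 4 1 6 5 3 / 3 6 4 2 1 5 / 1 2 5 3 4 6 / 4 5 3 1 6 2 / 6 1 2 5 3 4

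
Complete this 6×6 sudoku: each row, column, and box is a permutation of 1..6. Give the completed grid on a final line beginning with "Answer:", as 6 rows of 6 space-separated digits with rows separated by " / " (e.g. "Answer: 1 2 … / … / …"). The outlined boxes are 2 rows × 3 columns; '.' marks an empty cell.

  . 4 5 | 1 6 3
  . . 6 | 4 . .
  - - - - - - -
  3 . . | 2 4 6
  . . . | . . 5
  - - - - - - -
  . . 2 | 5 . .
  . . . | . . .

Step 1. [r4c5∈{1,3}] r4c5 is the only open cell in box 4 admitting 1, so r4c5=1.
Step 2. [r6c3∈{1,3,4}] in col 3, 3 fits only at r6c3, so r6c3=3.
Step 3. [r2c6∈{2}] nothing but 2 survives at r2c6. So r2c6=2.
Step 4. [r6c1∈{1,4,5,6}] col 1 places 5 nowhere but r6c1. So r6c1=5.
Step 5. [r5c1∈{1,4,6}] box 5 places 4 nowhere but r5c1, so r5c1=4.
Step 6. [r5c2∈{1,6}] row 5 places 6 nowhere but r5c2 ⇒ r5c2=6.
Step 7. [r6c2∈{1}] nothing but 1 survives at r6c2, so r6c2=1.
Step 8. [r1c1∈{2}] nothing but 2 survives at r1c1 ⇒ r1c1=2.
Step 9. [r5c5∈{3}] r5c5 is down to just 3. So r5c5=3.
Step 10. [r2c5∈{5}] nothing but 5 survives at r2c5, so r2c5=5.
Step 11. [r3c2∈{5}] r3c2's peers cover all but 5, so r3c2=5.
Step 12. [r4c4∈{3}] r4c4 is down to just 3. So r4c4=3.
Step 13. [r2c1∈{1}] nothing but 1 survives at r2c1. So r2c1=1.
Step 14. [r2c2∈{3}] nothing but 3 survives at r2c2 ⇒ r2c2=3.
Step 15. [r3c3∈{1}] nothing but 1 survives at r3c3 ⇒ r3c3=1.
Step 16. [r6c5∈{2}] only 2 remains possible at r6c5. So r6c5=2.
Step 17. [r6c4∈{6}] r6c4's peers cover all but 6. So r6c4=6.
Step 18. [r4c3∈{4}] nothing but 4 survives at r4c3, so r4c3=4.
Step 19. [r5c6∈{1}] nothing but 1 survives at r5c6 ⇒ r5c6=1.
Step 20. [r6c6∈{4}] r6c6 has the single candidate 4 ⇒ r6c6=4.
Step 21. [r4c1∈{6}] r4c1's peers cover all but 6. So r4c1=6.
Step 22. [r4c2∈{2}] r4c2's peers cover all but 2, so r4c2=2.

Answer: 2 4 5 1 6 3 / 1 3 6 4 5 2 / 3 5 1 2 4 6 / 6 2 4 3 1 5 / 4 6 2 5 3 1 / 5 1 3 6 2 4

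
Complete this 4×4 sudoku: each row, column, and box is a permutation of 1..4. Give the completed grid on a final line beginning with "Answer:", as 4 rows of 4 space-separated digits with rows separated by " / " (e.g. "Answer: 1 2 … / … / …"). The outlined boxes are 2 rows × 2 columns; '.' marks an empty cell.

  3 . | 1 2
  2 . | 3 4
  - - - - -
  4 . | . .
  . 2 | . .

Step 1. [r4c4∈{1,3}] r4c4 is the only open cell in row 4 admitting 3 ⇒ r4c4=3.
Step 2. [r3c2∈{1,3}] across row 3, 3 lands solely at r3c2 ⇒ r3c2=3.
Step 3. [r4c1∈{1}] r4c1 has the single candidate 1, so r4c1=1.
Step 4. [r4c3∈{4}] r4c3 has the single candidate 4. So r4c3=4.
Step 5. [r3c3∈{2}] r3c3 is down to just 2. So r3c3=2.
Step 6. [r1c2∈{4}] only 4 remains possible at r1c2 ⇒ r1c2=4.
Step 7. [r2c2∈{1}] r2c2 is down to just 1, so r2c2=1.
Step 8. [r3c4∈{1}] only 1 remains possible at r3c4 ⇒ r3c4=1.

Answer: 3 4 1 2 / 2 1 3 4 / 4 3 2 1 / 1 2 4 3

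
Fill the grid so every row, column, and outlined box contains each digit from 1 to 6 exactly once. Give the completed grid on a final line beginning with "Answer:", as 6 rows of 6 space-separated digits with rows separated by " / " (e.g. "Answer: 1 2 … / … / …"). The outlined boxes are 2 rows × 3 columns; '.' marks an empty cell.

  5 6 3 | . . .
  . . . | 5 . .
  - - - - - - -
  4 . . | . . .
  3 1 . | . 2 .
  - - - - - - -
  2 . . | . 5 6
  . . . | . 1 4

Step 1. [r5c4∈{3}] nothing but 3 survives at r5c4. So r5c4=3.
Step 2. [r2c5∈{3,4,6}] across row 2, 6 lands solely at r2c5. So r2c5=6.
Step 3. [r2c6∈{1,2,3}] 3 has one home in row 2: r2c6. So r2c6=3.
Step 4. [r4c6∈{5}] r4c6 is down to just 5, so r4c6=5.
Step 5. [r4c3∈{6}] only 6 remains possible at r4c3. So r4c3=6.
Step 6. [r3c6∈{1}] r3c6's peers cover all but 1. So r3c6=1.
Step 7. [r5c2∈{4}] r5c2 has the single candidate 4. So r5c2=4.
Step 8. [r2c3∈{1,2,4}] 4 has one home in row 2: r2c3, so r2c3=4.
Step 9. [r3c3∈{2,5}] in col 3, 2 fits only at r3c3. So r3c3=2.
Step 10. [r1c4∈{1,2,4}] r1c4 is the only open cell in row 1 admitting 1 ⇒ r1c4=1.
Step 11. [r3c2∈{5}] only 5 remains possible at r3c2, so r3c2=5.
Step 12. [r3c5∈{3}] only 3 remains possible at r3c5. So r3c5=3.
Step 13. [r3c4∈{6}] nothing but 6 survives at r3c4 ⇒ r3c4=6.
Step 14. [r2c1∈{1}] r2c1 has the single candidate 1, so r2c1=1.
Step 15. [r6c1∈{6}] nothing but 6 survives at r6c1 ⇒ r6c1=6.
Step 16. [r1c6∈{2}] only 2 remains possible at r1c6. So r1c6=2.
Step 17. [r5c3∈{1}] r5c3's peers cover all but 1, so r5c3=1.
Step 18. [r4c4∈{4}] r4c4 has the single candidate 4 ⇒ r4c4=4.
Step 19. [r1c5∈{4}] only 4 remains possible at r1c5. So r1c5=4.
Step 20. [r6c2∈{3}] only 3 remains possible at r6c2 ⇒ r6c2=3.
Step 21. [r6c4∈{2}] nothing but 2 survives at r6c4 ⇒ r6c4=2.
Step 22. [r6c3∈{5}] nothing but 5 survives at r6c3. So r6c3=5.
Step 23. [r2c2∈{2}] nothing but 2 survives at r2c2, so r2c2=2.

Answer: 5 6 3 1 4 2 / 1 2 4 5 6 3 / 4 5 2 6 3 1 / 3 1 6 4 2 5 / 2 4 1 3 5 6 / 6 3 5 2 1 4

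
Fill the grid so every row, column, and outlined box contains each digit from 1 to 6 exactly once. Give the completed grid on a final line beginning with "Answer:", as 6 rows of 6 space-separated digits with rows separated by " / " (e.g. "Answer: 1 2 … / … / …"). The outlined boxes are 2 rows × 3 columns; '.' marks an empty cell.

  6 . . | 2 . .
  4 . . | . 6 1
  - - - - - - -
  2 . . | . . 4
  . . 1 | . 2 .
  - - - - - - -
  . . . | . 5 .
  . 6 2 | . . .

Step 1. [r6c6∈{3}] r6c6 has the single candidate 3. So r6c6=3.
Step 2. [r1c6∈{5}] only 5 remains possible at r1c6, so r1c6=5.
Step 3. [r1c3∈{3}] r1c3 has the single candidate 3, so r1c3=3.
Step 4. [r3c5∈{1,3}] in col 5, 3 fits only at r3c5 ⇒ r3c5=3.
Step 5. [r3c2∈{5}] r3c2 has the single candidate 5, so r3c2=5.
Step 6. [r6c5∈{1,4}] col 5 places 1 nowhere but r6c5. So r6c5=1.
Step 7. [r4c6∈{6}] only 6 remains possible at r4c6, so r4c6=6.
Step 8. [r4c2∈{3,4}] 4 has one home in row 4: r4c2 ⇒ r4c2=4.
Step 9. [r5c2∈{1,3}] r5c2 is the only open cell in col 2 admitting 3. So r5c2=3.
Step 10. [r5c4∈{4,6}] in row 5, 6 fits only at r5c4, so r5c4=6.
Step 11. [r3c3∈{6}] nothing but 6 survives at r3c3 ⇒ r3c3=6.
Step 12. [r4c1∈{3}] r4c1 has the single candidate 3. So r4c1=3.
Step 13. [r5c1∈{1}] r5c1's peers cover all but 1 ⇒ r5c1=1.
Step 14. [r1c5∈{4}] nothing but 4 survives at r1c5. So r1c5=4.
Step 15. [r2c4∈{3}] r2c4 has the single candidate 3 ⇒ r2c4=3.
Step 16. [r3c4∈{1}] nothing but 1 survives at r3c4 ⇒ r3c4=1.
Step 17. [r4c4∈{5}] only 5 remains possible at r4c4. So r4c4=5.
Step 18. [r5c3∈{4}] r5c3 is down to just 4, so r5c3=4.
Step 19. [r1c2∈{1}] only 1 remains possible at r1c2. So r1c2=1.
Step 20. [r6c1∈{5}] r6c1's peers cover all but 5 ⇒ r6c1=5.
Step 21. [r2c3∈{5}] only 5 remains possible at r2c3 ⇒ r2c3=5.
Step 22. [r5c6∈{2}] r5c6 is down to just 2, so r5c6=2.
Step 23. [r2c2∈{2}] r2c2 has the single candidate 2 ⇒ r2c2=2.
Step 24. [r6c4∈{4}] only 4 remains possible at r6c4 ⇒ r6c4=4.

Answer: 6 1 3 2 4 5 / 4 2 5 3 6 1 / 2 5 6 1 3 4 / 3 4 1 5 2 6 / 1 3 4 6 5 2 / 5 6 2 4 1 3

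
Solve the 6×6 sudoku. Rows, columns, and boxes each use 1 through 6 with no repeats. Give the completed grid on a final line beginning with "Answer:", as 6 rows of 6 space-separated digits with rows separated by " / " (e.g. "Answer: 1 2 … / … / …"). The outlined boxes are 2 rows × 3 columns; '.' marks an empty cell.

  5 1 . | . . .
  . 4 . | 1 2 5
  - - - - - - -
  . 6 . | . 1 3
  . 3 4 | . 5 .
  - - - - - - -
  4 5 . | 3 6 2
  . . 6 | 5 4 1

Step 1. [r3c1∈{2}] nothing but 2 survives at r3c1. So r3c1=2.
Step 2. [r1c6∈{4,6}] col 6 places 4 nowhere but r1c6. So r1c6=4.
Step 3. [r2c3∈{3}] nothing but 3 survives at r2c3, so r2c3=3.
Step 4. [r1c4∈{6}] r1c4's peers cover all but 6, so r1c4=6.
Step 5. [r5c3∈{1}] nothing but 1 survives at r5c3, so r5c3=1.
Step 6. [r4c4∈{2}] r4c4's peers cover all but 2 ⇒ r4c4=2.
Step 7. [r1c5∈{3}] r1c5's peers cover all but 3, so r1c5=3.
Step 8. [r1c3∈{2}] r1c3's peers cover all but 2. So r1c3=2.
Step 9. [r4c6∈{6}] nothing but 6 survives at r4c6, so r4c6=6.
Step 10. [r3c3∈{5}] r3c3's peers cover all but 5. So r3c3=5.
Step 11. [r6c2∈{2}] r6c2's peers cover all but 2 ⇒ r6c2=2.
Step 12. [r6c1∈{3}] r6c1's peers cover all but 3 ⇒ r6c1=3.
Step 13. [r3c4∈{4}] only 4 remains possible at r3c4, so r3c4=4.
Step 14. [r4c1∈{1}] r4c1 is down to just 1, so r4c1=1.
Step 15. [r2c1∈{6}] r2c1 is down to just 6. So r2c1=6.

Answer: 5 1 2 6 3 4 / 6 4 3 1 2 5 / 2 6 5 4 1 3 / 1 3 4 2 5 6 / 4 5 1 3 6 2 / 3 2 6 5 4 1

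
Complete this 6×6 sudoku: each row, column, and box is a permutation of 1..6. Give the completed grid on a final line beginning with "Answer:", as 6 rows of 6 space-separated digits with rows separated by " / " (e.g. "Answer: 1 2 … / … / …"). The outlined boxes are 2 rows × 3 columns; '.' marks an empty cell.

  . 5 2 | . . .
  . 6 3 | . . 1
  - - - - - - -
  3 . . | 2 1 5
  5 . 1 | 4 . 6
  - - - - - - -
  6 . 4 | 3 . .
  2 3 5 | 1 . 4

Step 1. [r2c5∈{2,4,5}] r2c5 is the only open cell in row 2 admitting 2 ⇒ r2c5=2.
Step 2. [r1c5∈{3,4,6}] in col 5, 4 fits only at r1c5, so r1c5=4.
Step 3. [r1c6∈{3}] r1c6 is down to just 3, so r1c6=3.
Step 4. [r3c3∈{6}] r3c3's peers cover all but 6, so r3c3=6.
Step 5. [r4c5∈{3}] r4c5 is down to just 3. So r4c5=3.
Step 6. [r2c4∈{5}] r2c4's peers cover all but 5, so r2c4=5.
Step 7. [r5c5∈{5}] only 5 remains possible at r5c5. So r5c5=5.
Step 8. [r5c6∈{2}] r5c6 is down to just 2 ⇒ r5c6=2.
Step 9. [r5c2∈{1}] nothing but 1 survives at r5c2. So r5c2=1.
Step 10. [r6c5∈{6}] only 6 remains possible at r6c5 ⇒ r6c5=6.
Step 11. [r3c2∈{4}] r3c2's peers cover all but 4. So r3c2=4.
Step 12. [r1c4∈{6}] only 6 remains possible at r1c4. So r1c4=6.
Step 13. [r2c1∈{4}] r2c1 is down to just 4 ⇒ r2c1=4.
Step 14. [r4c2∈{2}] only 2 remains possible at r4c2, so r4c2=2.
Step 15. [r1c1∈{1}] nothing but 1 survives at r1c1. So r1c1=1.

Answer: 1 5 2 6 4 3 / 4 6 3 5 2 1 / 3 4 6 2 1 5 / 5 2 1 4 3 6 / 6 1 4 3 5 2 / 2 3 5 1 6 4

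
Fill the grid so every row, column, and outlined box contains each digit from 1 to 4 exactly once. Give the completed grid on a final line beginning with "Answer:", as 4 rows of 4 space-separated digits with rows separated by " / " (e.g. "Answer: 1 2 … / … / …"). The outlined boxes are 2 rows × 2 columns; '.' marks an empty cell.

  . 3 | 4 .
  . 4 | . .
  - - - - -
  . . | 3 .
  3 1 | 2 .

Step 1. [r2c3∈{1}] nothing but 1 survives at r2c3 ⇒ r2c3=1.
Step 2. [r2c1∈{2}] nothing but 2 survives at r2c1 ⇒ r2c1=2.
Step 3. [r4c4∈{4}] r4c4 has the single candidate 4. So r4c4=4.
Step 4. [r3c4∈{1}] only 1 remains possible at r3c4 ⇒ r3c4=1.
Step 5. [r2c4∈{3}] r2c4's peers cover all but 3. So r2c4=3.
Step 6. [r1c1∈{1}] r1c1 is down to just 1 ⇒ r1c1=1.
Step 7. [r1c4∈{2}] only 2 remains possible at r1c4, so r1c4=2.
Step 8. [r3c1∈{4}] only 4 remains possible at r3c1. So r3c1=4.
Step 9. [r3c2∈{2}] r3c2 is down to just 2 ⇒ r3c2=2.

Answer: 1 3 4 2 / 2 4 1 3 / 4 2 3 1 / 3 1 2 4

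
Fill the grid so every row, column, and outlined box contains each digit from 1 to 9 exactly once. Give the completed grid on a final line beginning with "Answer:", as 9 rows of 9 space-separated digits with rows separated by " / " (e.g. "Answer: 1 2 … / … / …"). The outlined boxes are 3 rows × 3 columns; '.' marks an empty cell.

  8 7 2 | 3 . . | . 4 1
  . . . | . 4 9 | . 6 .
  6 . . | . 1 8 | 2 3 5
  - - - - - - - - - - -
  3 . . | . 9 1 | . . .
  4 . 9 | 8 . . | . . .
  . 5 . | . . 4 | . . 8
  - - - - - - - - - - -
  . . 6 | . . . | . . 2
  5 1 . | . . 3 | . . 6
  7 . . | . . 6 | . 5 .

Step 1. [r9c9∈{3,4,9}] across col 9, 9 lands solely at r9c9, so r9c9=9.
Step 2. [r5c6∈{2,5,7}] across col 6, 2 lands solely at r5c6, so r5c6=2.
Step 3. [r7c6∈{5,7}] 7 has one home in col 6: r7c6, so r7c6=7.
Step 4. [r9c2∈{2,3,4,8}] across box 7, 2 lands solely at r9c2 ⇒ r9c2=2.
Step 5. [r9c5∈{8}] nothing but 8 survives at r9c5. So r9c5=8.
Step 6. [r5c9∈{3,7}] 3 has one home in col 9: r5c9 ⇒ r5c9=3.
Step 7. [r6c8∈{1,2,7,9}] r6c8 is the only open cell in col 8 admitting 9, so r6c8=9.
Step 8. [r2c3∈{1,3,5}] in col 3, 5 fits only at r2c3 ⇒ r2c3=5.
Step 9. [r3c4∈{7}] nothing but 7 survives at r3c4, so r3c4=7.
Step 10. [r6c4∈{6}] r6c4 has the single candidate 6, so r6c4=6.
Step 11. [r3c3∈{4}] only 4 remains possible at r3c3, so r3c3=4.
Step 12. [r7c2∈{3,4,8,9}] r7c2 is the only open cell in col 2 admitting 4 ⇒ r7c2=4.
Step 13. [r2c7∈{7,8}] row 2 places 8 nowhere but r2c7. So r2c7=8.
Step 14. [r4c4∈{5}] r4c4 is down to just 5 ⇒ r4c4=5.
Step 15. [r5c5∈{7}] only 7 remains possible at r5c5 ⇒ r5c5=7.
Step 16. [r5c8∈{1}] r5c8 is down to just 1. So r5c8=1.
Step 17. [r6c7∈{7}] only 7 remains possible at r6c7. So r6c7=7.
Step 18. [r8c7∈{4}] nothing but 4 survives at r8c7 ⇒ r8c7=4.
Step 19. [r8c4∈{2,9}] row 8 places 9 nowhere but r8c4, so r8c4=9.
Step 20. [r5c2∈{6}] nothing but 6 survives at r5c2. So r5c2=6.
Step 21. [r7c7∈{1,3}] across row 7, 3 lands solely at r7c7 ⇒ r7c7=3.
Step 22. [r8c3∈{8}] only 8 remains possible at r8c3, so r8c3=8.
Step 23. [r1c6∈{5}] r1c6 has the single candidate 5 ⇒ r1c6=5.
Step 24. [r6c1∈{1,2}] row 6 places 2 nowhere but r6c1. So r6c1=2.
Step 25. [r9c7∈{1}] nothing but 1 survives at r9c7, so r9c7=1.
Step 26. [r4c9∈{4}] r4c9 is down to just 4. So r4c9=4.
Step 27. [r4c3∈{7}] r4c3 is down to just 7, so r4c3=7.
Step 28. [r2c2∈{3}] r2c2's peers cover all but 3 ⇒ r2c2=3.
Step 29. [r6c3∈{1}] r6c3 is down to just 1 ⇒ r6c3=1.
Step 30. [r4c8∈{2}] r4c8 is down to just 2, so r4c8=2.
Step 31. [r4c7∈{6}] only 6 remains possible at r4c7, so r4c7=6.
Step 32. [r8c8∈{7}] r8c8 is down to just 7 ⇒ r8c8=7.
Step 33. [r6c5∈{3}] r6c5's peers cover all but 3. So r6c5=3.
Step 34. [r1c5∈{6}] r1c5 is down to just 6, so r1c5=6.
Step 35. [r2c1∈{1}] r2c1 is down to just 1. So r2c1=1.
Step 36. [r7c5∈{5}] r7c5 has the single candidate 5, so r7c5=5.
Step 37. [r2c4∈{2}] only 2 remains possible at r2c4. So r2c4=2.
Step 38. [r4c2∈{8}] r4c2 has the single candidate 8, so r4c2=8.
Step 39. [r9c3∈{3}] r9c3's peers cover all but 3 ⇒ r9c3=3.
Step 40. [r7c8∈{8}] r7c8 has the single candidate 8 ⇒ r7c8=8.
Step 41. [r3c2∈{9}] r3c2's peers cover all but 9 ⇒ r3c2=9.
Step 42. [r7c4∈{1}] only 1 remains possible at r7c4 ⇒ r7c4=1.
Step 43. [r1c7∈{9}] r1c7 is down to just 9 ⇒ r1c7=9.
Step 44. [r2c9∈{7}] only 7 remains possible at r2c9 ⇒ r2c9=7.
Step 45. [r9c4∈{4}] only 4 remains possible at r9c4. So r9c4=4.
Step 46. [r8c5∈{2}] only 2 remains possible at r8c5, so r8c5=2.
Step 47. [r5c7∈{5}] only 5 remains possible at r5c7 ⇒ r5c7=5.
Step 48. [r7c1∈{9}] nothing but 9 survives at r7c1. So r7c1=9.

Answer: 8 7 2 3 6 5 9 4 1 / 1 3 5 2 4 9 8 6 7 / 6 9 4 7 1 8 2 3 5 / 3 8 7 5 9 1 6 2 4 / 4 6 9 8 7 2 5 1 3 / 2 5 1 6 3 4 7 9 8 / 9 4 6 1 5 7 3 8 2 / 5 1 8 9 2 3 4 7 6 / 7 2 3 4 8 6 1 5 9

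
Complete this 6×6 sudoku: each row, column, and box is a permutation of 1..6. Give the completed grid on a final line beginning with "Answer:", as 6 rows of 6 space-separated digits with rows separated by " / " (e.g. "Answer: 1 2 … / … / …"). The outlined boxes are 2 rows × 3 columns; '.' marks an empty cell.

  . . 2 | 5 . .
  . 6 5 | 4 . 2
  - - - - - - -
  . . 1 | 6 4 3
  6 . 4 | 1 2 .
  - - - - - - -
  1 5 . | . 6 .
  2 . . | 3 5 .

Step 1. [r1c2∈{1,3,4}] in col 2, 1 fits only at r1c2. So r1c2=1.
Step 2. [r2c1∈{3}] only 3 remains possible at r2c1. So r2c1=3.
Step 3. [r6c2∈{4}] nothing but 4 survives at r6c2. So r6c2=4.
Step 4. [r5c4∈{2}] only 2 remains possible at r5c4. So r5c4=2.
Step 5. [r4c2∈{3}] nothing but 3 survives at r4c2 ⇒ r4c2=3.
Step 6. [r4c6∈{5}] r4c6 has the single candidate 5 ⇒ r4c6=5.
Step 7. [r6c3∈{6}] r6c3's peers cover all but 6, so r6c3=6.
Step 8. [r5c6∈{4}] nothing but 4 survives at r5c6, so r5c6=4.
Step 9. [r6c6∈{1}] r6c6's peers cover all but 1, so r6c6=1.
Step 10. [r3c1∈{5}] r3c1 has the single candidate 5. So r3c1=5.
Step 11. [r3c2∈{2}] r3c2 is down to just 2. So r3c2=2.
Step 12. [r1c5∈{3}] r1c5 is down to just 3. So r1c5=3.
Step 13. [r2c5∈{1}] r2c5 is down to just 1. So r2c5=1.
Step 14. [r1c6∈{6}] nothing but 6 survives at r1c6, so r1c6=6.
Step 15. [r5c3∈{3}] r5c3's peers cover all but 3, so r5c3=3.
Step 16. [r1c1∈{4}] only 4 remains possible at r1c1. So r1c1=4.

Answer: 4 1 2 5 3 6 / 3 6 5 4 1 2 / 5 2 1 6 4 3 / 6 3 4 1 2 5 / 1 5 3 2 6 4 / 2 4 6 3 5 1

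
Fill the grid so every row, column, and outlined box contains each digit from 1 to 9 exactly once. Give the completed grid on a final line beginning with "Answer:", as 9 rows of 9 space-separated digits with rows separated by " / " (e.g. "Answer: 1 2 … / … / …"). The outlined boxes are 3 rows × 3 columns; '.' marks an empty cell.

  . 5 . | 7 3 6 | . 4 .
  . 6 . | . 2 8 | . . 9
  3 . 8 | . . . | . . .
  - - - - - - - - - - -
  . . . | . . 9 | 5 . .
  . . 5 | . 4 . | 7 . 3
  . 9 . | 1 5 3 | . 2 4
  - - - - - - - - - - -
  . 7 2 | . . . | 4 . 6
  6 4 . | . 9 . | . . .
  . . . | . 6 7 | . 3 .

Step 1. [r9c7∈{1,2,8,9}] across col 7, 9 lands solely at r9c7 ⇒ r9c7=9.
Step 2. [r9c3∈{1}] r9c3 has the single candidate 1, so r9c3=1.
Step 3. [r3c5∈{1}] nothing but 1 survives at r3c5, so r3c5=1.
Step 4. [r7c5∈{8}] nothing but 8 survives at r7c5. So r7c5=8.
Step 5. [r5c6∈{2}] r5c6 is down to just 2, so r5c6=2.
Step 6. [r3c2∈{2}] r3c2's peers cover all but 2, so r3c2=2.
Step 7. [r4c1∈{1,2,4,7,8}] across row 4, 2 lands solely at r4c1. So r4c1=2.
Step 8. [r9c4∈{2,4,5}] in row 9, 4 fits only at r9c4. So r9c4=4.
Step 9. [r2c4∈{5}] r2c4 is down to just 5 ⇒ r2c4=5.
Step 10. [r9c9∈{2,5,8}] across row 9, 2 lands solely at r9c9. So r9c9=2.
Step 11. [r4c3∈{3,4,6,7}] row 4 places 4 nowhere but r4c3 ⇒ r4c3=4.
Step 12. [r5c8∈{1,6,8,9}] r5c8 is the only open cell in row 5 admitting 9. So r5c8=9.
Step 13. [r2c3∈{7}] r2c3 has the single candidate 7 ⇒ r2c3=7.
Step 14. [r2c8∈{1}] r2c8 has the single candidate 1. So r2c8=1.
Step 15. [r7c8∈{5}] r7c8 has the single candidate 5. So r7c8=5.
Step 16. [r8c7∈{1,8}] col 7 places 1 nowhere but r8c7. So r8c7=1.
Step 17. [r1c9∈{8}] r1c9 is down to just 8. So r1c9=8.
Step 18. [r6c7∈{6,8}] in col 7, 8 fits only at r6c7, so r6c7=8.
Step 19. [r9c2∈{8}] r9c2 is down to just 8, so r9c2=8.
Step 20. [r1c1∈{1,9}] row 1 places 1 nowhere but r1c1, so r1c1=1.
Step 21. [r5c4∈{6,8}] r5c4 is the only open cell in row 5 admitting 6, so r5c4=6.
Step 22. [r8c9∈{7}] nothing but 7 survives at r8c9 ⇒ r8c9=7.
Step 23. [r8c4∈{2,3}] in row 8, 2 fits only at r8c4, so r8c4=2.
Step 24. [r4c9∈{1}] r4c9 is down to just 1. So r4c9=1.
Step 25. [r3c8∈{6,7}] row 3 places 7 nowhere but r3c8, so r3c8=7.
Step 26. [r4c5∈{7}] r4c5's peers cover all but 7 ⇒ r4c5=7.
Step 27. [r1c7∈{2}] r1c7 is down to just 2, so r1c7=2.
Step 28. [r7c1∈{9}] only 9 remains possible at r7c1. So r7c1=9.
Step 29. [r3c9∈{5}] r3c9's peers cover all but 5, so r3c9=5.
Step 30. [r5c1∈{8}] r5c1 has the single candidate 8, so r5c1=8.
Step 31. [r6c1∈{7}] nothing but 7 survives at r6c1, so r6c1=7.
Step 32. [r9c1∈{5}] r9c1's peers cover all but 5. So r9c1=5.
Step 33. [r8c3∈{3}] nothing but 3 survives at r8c3 ⇒ r8c3=3.
Step 34. [r4c2∈{3}] r4c2 is down to just 3 ⇒ r4c2=3.
Step 35. [r1c3∈{9}] r1c3 is down to just 9. So r1c3=9.
Step 36. [r7c4∈{3}] only 3 remains possible at r7c4. So r7c4=3.
Step 37. [r8c6∈{5}] r8c6 has the single candidate 5, so r8c6=5.
Step 38. [r7c6∈{1}] r7c6 has the single candidate 1. So r7c6=1.
Step 39. [r6c3∈{6}] r6c3's peers cover all but 6, so r6c3=6.
Step 40. [r4c8∈{6}] r4c8's peers cover all but 6 ⇒ r4c8=6.
Step 41. [r2c1∈{4}] r2c1 has the single candidate 4. So r2c1=4.
Step 42. [r2c7∈{3}] only 3 remains possible at r2c7. So r2c7=3.
Step 43. [r3c6∈{4}] r3c6 is down to just 4 ⇒ r3c6=4.
Step 44. [r8c8∈{8}] nothing but 8 survives at r8c8 ⇒ r8c8=8.
Step 45. [r3c7∈{6}] r3c7's peers cover all but 6. So r3c7=6.
Step 46. [r3c4∈{9}] r3c4 has the single candidate 9. So r3c4=9.
Step 47. [r5c2∈{1}] only 1 remains possible at r5c2 ⇒ r5c2=1.
Step 48. [r4c4∈{8}] r4c4 is down to just 8. So r4c4=8.

Answer: 1 5 9 7 3 6 2 4 8 / 4 6 7 5 2 8 3 1 9 / 3 2 8 9 1 4 6 7 5 / 2 3 4 8 7 9 5 6 1 / 8 1 5 6 4 2 7 9 3 / 7 9 6 1 5 3 8 2 4 / 9 7 2 3 8 1 4 5 6 / 6 4 3 2 9 5 1 8 7 / 5 8 1 4 6 7 9 3 2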